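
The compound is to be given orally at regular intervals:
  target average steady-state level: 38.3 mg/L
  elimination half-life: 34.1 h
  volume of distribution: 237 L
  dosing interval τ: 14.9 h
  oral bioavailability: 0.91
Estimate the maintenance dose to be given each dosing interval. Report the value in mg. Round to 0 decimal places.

k = ln2 / t½ = 0.693147 / 34.1 = 0.02033 h⁻¹
CL = k × Vd = 0.02033 × 237 = 4.818 L/h
At steady state, F × (Dose/τ) = Css × CL.
Dose = Css × CL × τ / F = 38.3 × 4.818 × 14.9 / 0.91 = 3021 mg

3021 mg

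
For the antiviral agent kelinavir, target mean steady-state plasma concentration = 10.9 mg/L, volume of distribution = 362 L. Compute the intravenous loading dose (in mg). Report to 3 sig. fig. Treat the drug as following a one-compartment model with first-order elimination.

3950 mg

LD = Css × Vd = 10.9 × 362 = 3946 mg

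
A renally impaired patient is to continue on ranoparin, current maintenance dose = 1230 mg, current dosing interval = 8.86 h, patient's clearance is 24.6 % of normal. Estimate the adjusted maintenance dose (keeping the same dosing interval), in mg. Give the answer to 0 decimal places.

To keep the same average steady-state level, dosing rate must scale with clearance.
CL ratio = 24.6 / 100 = 0.2460
New dose (same interval) = 1230 × 0.2460 = 302.6 mg

303 mg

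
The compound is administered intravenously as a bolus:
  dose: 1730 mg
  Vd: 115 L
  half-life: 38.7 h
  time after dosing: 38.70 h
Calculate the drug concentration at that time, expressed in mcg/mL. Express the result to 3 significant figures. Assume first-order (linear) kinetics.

7.52 mcg/mL

C₀ = Dose / Vd = 1730 / 115 = 15.04 mg/L
k = ln2 / t½ = 0.693147 / 38.7 = 0.01791 h⁻¹
t / t½ = 38.70 / 38.7 = 1 half-lives
C = C₀ × (1/2)^1 = 15.04 × 0.5000 = 7.520 mg/L
(7.520 mg/L = 7.520 mcg/mL)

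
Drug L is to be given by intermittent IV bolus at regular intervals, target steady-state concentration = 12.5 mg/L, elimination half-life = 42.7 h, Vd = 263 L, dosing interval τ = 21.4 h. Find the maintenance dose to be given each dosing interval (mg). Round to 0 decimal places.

1142 mg

k = ln2 / t½ = 0.693147 / 42.7 = 0.01623 h⁻¹
CL = k × Vd = 0.01623 × 263 = 4.268 L/h
At steady state, Dose/τ = Css × CL.
Dose = Css × CL × τ = 12.5 × 4.268 × 21.4 = 1142 mg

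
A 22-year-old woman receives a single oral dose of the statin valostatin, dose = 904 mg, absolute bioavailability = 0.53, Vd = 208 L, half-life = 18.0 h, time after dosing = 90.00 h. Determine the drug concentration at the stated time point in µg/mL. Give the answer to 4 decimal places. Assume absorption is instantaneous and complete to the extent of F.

0.0720 µg/mL

Amount reaching circulation = F × Dose = 0.53 × 904.0 = 479.1 mg
C₀ = F·Dose / Vd = 479.1 / 208 = 2.303 mg/L
k = ln2 / t½ = 0.693147 / 18.0 = 0.03851 h⁻¹
t / t½ = 90.00 / 18.0 = 5 half-lives
C = C₀ × (1/2)^5 = 2.303 × 0.03125 = 0.07197 mg/L
(0.07197 mg/L = 0.07197 µg/mL)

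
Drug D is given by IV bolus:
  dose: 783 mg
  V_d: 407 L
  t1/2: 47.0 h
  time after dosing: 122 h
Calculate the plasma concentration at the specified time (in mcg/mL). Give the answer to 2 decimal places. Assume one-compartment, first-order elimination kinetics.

C₀ = Dose / Vd = 783.0 / 407 = 1.924 mg/L
k = ln2 / t½ = 0.693147 / 47.0 = 0.01475 h⁻¹
C = C₀ · e^(−k·t) = 1.924 × e^(−0.01475 × 122)
  = 1.924 × 0.1654 = 0.3182 mg/L
(0.3182 mg/L = 0.3182 mcg/mL)

0.32 mcg/mL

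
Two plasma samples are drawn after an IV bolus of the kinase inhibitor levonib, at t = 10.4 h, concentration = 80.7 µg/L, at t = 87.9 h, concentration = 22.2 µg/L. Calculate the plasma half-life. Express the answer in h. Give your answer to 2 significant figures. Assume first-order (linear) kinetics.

k = ln(C₁/C₂) / (t₂ − t₁) = ln(80.7/22.2) / (87.9 − 10.4)
  = 1.291 / 77.50 = 0.01666 h⁻¹
t½ = ln2 / k = 0.693147 / 0.01666 = 41.61 h

42 h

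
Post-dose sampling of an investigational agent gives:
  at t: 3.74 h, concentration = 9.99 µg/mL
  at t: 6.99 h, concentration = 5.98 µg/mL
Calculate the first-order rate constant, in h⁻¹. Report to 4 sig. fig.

0.1579 h⁻¹

k = ln(C₁/C₂) / (t₂ − t₁) = ln(9.99/5.98) / (6.99 − 3.74)
  = 0.5132 / 3.250 = 0.1579 h⁻¹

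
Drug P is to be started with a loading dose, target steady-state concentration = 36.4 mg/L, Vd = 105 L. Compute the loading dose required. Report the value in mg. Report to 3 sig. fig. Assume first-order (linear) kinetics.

3820 mg

LD = Css × Vd = 36.4 × 105 = 3822 mg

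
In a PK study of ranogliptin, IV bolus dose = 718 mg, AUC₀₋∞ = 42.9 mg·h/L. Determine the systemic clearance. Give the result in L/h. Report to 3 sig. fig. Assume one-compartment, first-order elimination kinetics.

16.7 L/h

CL = Dose / AUC = 718 / 42.9 = 16.74 L/h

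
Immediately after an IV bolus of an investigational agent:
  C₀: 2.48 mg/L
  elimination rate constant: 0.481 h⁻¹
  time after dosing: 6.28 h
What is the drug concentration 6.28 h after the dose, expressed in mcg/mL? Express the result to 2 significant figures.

C = C₀ · e^(−k·t) = 2.480 × e^(−0.4810 × 6.28)
  = 2.480 × 0.04877 = 0.1209 mg/L
(0.1209 mg/L = 0.1209 mcg/mL)

0.12 mcg/mL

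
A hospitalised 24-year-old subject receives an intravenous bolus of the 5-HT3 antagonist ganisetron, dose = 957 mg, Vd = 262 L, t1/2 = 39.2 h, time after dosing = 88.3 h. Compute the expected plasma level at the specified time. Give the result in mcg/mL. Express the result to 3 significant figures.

C₀ = Dose / Vd = 957.0 / 262 = 3.653 mg/L
k = ln2 / t½ = 0.693147 / 39.2 = 0.01768 h⁻¹
C = C₀ · e^(−k·t) = 3.653 × e^(−0.01768 × 88.3)
  = 3.653 × 0.2099 = 0.7668 mg/L
(0.7668 mg/L = 0.7668 mcg/mL)

0.767 mcg/mL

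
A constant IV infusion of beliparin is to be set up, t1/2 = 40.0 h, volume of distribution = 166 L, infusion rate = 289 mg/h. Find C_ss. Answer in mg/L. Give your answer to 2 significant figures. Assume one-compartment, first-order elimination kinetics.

100 mg/L

k = ln2 / t½ = 0.693147 / 40.0 = 0.01733 h⁻¹
CL = k × Vd = 0.01733 × 166 = 2.877 L/h
At steady state Css = R₀ / CL = 289 / 2.877 = 100.5 mg/L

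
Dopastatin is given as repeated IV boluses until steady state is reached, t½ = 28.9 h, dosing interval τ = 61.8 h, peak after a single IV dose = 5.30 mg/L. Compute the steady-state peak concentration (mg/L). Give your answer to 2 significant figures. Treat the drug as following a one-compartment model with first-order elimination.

k = ln2 / t½ = 0.693147 / 28.9 = 0.02398 h⁻¹
e^(−kτ) = e^(−0.02398 × 61.8) = 0.2272
Accumulation ratio R = 1 / (1 − e^(−kτ)) = 1 / (1 − 0.2272) = 1.294
Steady-state peak = C₀ × R = 5.30 × 1.294 = 6.858 mg/L

6.9 mg/L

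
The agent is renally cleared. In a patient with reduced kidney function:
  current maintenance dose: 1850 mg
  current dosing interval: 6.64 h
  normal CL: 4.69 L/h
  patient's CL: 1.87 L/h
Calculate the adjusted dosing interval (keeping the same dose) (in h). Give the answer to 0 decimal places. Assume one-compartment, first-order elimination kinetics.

17 h

To keep the same average steady-state level, dosing rate must scale with clearance.
CL ratio = 1.87 / 4.69 = 0.3987
New interval (same dose) = 6.64 / 0.3987 = 16.65 h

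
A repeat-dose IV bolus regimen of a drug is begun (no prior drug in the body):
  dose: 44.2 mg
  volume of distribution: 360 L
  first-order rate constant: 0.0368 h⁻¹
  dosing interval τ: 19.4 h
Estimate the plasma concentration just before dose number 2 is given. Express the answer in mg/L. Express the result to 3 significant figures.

0.0601 mg/L

C₀ per dose = Dose / Vd = 44.2 / 360 = 0.1228 mg/L
Fraction remaining after one interval: r = e^(−kτ) = e^(−0.03680 × 19.4) = 0.4897
Before dose 2, 1 dose has been given (aged 1τ).
C_trough = C₀ × r = 0.1228 × 0.4897 = 0.06014 mg/L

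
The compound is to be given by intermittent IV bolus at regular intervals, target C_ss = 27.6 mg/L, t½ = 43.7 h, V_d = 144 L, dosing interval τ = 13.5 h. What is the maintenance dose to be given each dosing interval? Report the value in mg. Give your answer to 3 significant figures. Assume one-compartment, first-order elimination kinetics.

851 mg

k = ln2 / t½ = 0.693147 / 43.7 = 0.01586 h⁻¹
CL = k × Vd = 0.01586 × 144 = 2.284 L/h
At steady state, Dose/τ = Css × CL.
Dose = Css × CL × τ = 27.6 × 2.284 × 13.5 = 851.0 mg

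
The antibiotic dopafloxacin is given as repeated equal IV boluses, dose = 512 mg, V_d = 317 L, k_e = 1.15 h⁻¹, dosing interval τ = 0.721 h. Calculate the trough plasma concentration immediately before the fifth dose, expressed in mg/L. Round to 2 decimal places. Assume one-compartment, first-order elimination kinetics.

C₀ per dose = Dose / Vd = 512 / 317 = 1.615 mg/L
Fraction remaining after one interval: r = e^(−kτ) = e^(−1.150 × 0.721) = 0.4364
Before dose 5, 4 doses have been given (aged 1τ, 2τ, 3τ, 4τ).
C_trough = C₀ × (r + r² + … + r^4) = C₀ × r(1−r^4)/(1−r)
        = 1.615 × 0.4364 × (1 − 0.03627) / (1 − 0.4364) = 1.205 mg/L

1.21 mg/L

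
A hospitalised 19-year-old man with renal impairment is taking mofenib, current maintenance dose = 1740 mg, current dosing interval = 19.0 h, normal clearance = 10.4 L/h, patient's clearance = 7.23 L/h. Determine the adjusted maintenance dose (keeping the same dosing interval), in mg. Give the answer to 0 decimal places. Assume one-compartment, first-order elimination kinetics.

1210 mg

To keep the same average steady-state level, dosing rate must scale with clearance.
CL ratio = 7.23 / 10.4 = 0.6952
New dose (same interval) = 1740 × 0.6952 = 1210 mg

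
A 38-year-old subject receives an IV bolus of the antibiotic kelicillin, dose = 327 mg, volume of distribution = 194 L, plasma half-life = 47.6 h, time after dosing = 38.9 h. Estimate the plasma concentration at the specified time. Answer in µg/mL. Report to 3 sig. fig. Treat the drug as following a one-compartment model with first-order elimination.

0.957 µg/mL

C₀ = Dose / Vd = 327.0 / 194 = 1.686 mg/L
k = ln2 / t½ = 0.693147 / 47.6 = 0.01456 h⁻¹
C = C₀ · e^(−k·t) = 1.686 × e^(−0.01456 × 38.9)
  = 1.686 × 0.5676 = 0.9570 mg/L
(0.9570 mg/L = 0.9570 µg/mL)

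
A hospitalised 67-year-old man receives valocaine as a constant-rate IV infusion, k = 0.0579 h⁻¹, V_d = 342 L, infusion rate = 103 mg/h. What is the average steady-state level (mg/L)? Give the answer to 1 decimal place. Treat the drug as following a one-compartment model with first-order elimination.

5.2 mg/L

CL = k × Vd = 0.05790 × 342 = 19.80 L/h
At steady state Css = R₀ / CL = 103 / 19.80 = 5.202 mg/L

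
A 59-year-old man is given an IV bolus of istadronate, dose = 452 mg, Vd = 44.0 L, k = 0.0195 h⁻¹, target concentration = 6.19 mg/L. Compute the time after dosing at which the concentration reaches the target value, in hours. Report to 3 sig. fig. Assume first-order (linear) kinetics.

C₀ = Dose / Vd = 452.0 / 44.0 = 10.27 mg/L
t = ln(C₀ / C) / k = ln(10.27 / 6.19) / 0.01950
  = ln(1.659) / 0.01950 = 0.5062 / 0.01950 = 25.96 h

26.0 h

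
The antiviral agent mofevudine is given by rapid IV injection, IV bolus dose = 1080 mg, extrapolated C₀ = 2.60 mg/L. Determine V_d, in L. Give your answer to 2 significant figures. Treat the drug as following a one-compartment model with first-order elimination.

Vd = Dose / C₀ = 1080 / 2.60 = 415.4 L

420 L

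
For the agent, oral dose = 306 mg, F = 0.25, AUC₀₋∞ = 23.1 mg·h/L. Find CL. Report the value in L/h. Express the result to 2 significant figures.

CL = F·Dose / AUC = 0.25 × 306 / 23.1 = 3.312 L/h

3.3 L/h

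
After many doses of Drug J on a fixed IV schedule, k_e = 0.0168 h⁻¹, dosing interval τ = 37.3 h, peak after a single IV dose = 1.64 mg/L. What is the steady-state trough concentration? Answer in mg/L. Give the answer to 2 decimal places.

1.88 mg/L

e^(−kτ) = e^(−0.01680 × 37.3) = 0.5344
Accumulation ratio R = 1 / (1 − e^(−kτ)) = 1 / (1 − 0.5344) = 2.148
Steady-state trough = C₀ × R × e^(−kτ) = 1.64 × 2.148 × 0.5344 = 1.883 mg/L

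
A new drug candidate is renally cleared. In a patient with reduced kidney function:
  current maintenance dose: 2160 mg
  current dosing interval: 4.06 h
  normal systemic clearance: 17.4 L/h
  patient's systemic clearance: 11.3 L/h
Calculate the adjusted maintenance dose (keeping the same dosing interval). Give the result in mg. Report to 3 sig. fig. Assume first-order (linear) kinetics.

To keep the same average steady-state level, dosing rate must scale with clearance.
CL ratio = 11.3 / 17.4 = 0.6494
New dose (same interval) = 2160 × 0.6494 = 1403 mg

1400 mg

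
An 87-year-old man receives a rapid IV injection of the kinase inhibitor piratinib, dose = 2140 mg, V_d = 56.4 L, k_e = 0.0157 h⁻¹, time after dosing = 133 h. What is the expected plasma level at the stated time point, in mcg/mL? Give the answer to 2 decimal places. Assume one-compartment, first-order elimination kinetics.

4.70 mcg/mL

C₀ = Dose / Vd = 2140 / 56.4 = 37.94 mg/L
C = C₀ · e^(−k·t) = 37.94 × e^(−0.01570 × 133)
  = 37.94 × 0.1239 = 4.701 mg/L
(4.701 mg/L = 4.701 mcg/mL)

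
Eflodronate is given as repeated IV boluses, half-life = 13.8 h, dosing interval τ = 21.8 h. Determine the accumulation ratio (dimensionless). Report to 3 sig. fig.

k = ln2 / t½ = 0.693147 / 13.8 = 0.05023 h⁻¹
e^(−kτ) = e^(−0.05023 × 21.8) = 0.3345
Accumulation ratio R = 1 / (1 − e^(−kτ)) = 1 / (1 − 0.3345) = 1.503

1.50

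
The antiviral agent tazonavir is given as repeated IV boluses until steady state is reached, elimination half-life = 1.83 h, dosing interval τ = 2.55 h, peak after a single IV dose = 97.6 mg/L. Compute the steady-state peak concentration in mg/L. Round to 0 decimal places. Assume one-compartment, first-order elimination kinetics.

k = ln2 / t½ = 0.693147 / 1.83 = 0.3788 h⁻¹
e^(−kτ) = e^(−0.3788 × 2.55) = 0.3806
Accumulation ratio R = 1 / (1 − e^(−kτ)) = 1 / (1 − 0.3806) = 1.614
Steady-state peak = C₀ × R = 97.6 × 1.614 = 157.5 mg/L

158 mg/L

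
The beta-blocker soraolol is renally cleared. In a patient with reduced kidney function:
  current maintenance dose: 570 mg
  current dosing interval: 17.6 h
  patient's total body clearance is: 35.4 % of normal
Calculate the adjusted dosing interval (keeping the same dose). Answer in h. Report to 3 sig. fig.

49.7 h

To keep the same average steady-state level, dosing rate must scale with clearance.
CL ratio = 35.4 / 100 = 0.3540
New interval (same dose) = 17.6 / 0.3540 = 49.72 h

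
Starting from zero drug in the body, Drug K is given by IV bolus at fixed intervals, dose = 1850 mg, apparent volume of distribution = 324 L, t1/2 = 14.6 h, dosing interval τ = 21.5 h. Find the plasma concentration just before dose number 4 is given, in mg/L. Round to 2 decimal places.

C₀ per dose = Dose / Vd = 1850 / 324 = 5.710 mg/L
k = ln2 / t½ = 0.693147 / 14.6 = 0.04748 h⁻¹
Fraction remaining after one interval: r = e^(−kτ) = e^(−0.04748 × 21.5) = 0.3603
Before dose 4, 3 doses have been given (aged 1τ, 2τ, 3τ).
C_trough = C₀ × (r + r² + … + r^3) = C₀ × r(1−r^3)/(1−r)
        = 5.710 × 0.3603 × (1 − 0.04677) / (1 − 0.3603) = 3.066 mg/L

3.07 mg/L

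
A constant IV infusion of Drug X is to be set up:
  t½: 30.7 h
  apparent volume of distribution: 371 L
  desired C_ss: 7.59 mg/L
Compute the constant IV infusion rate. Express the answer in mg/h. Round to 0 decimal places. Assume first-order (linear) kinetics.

k = ln2 / t½ = 0.693147 / 30.7 = 0.02258 h⁻¹
CL = k × Vd = 0.02258 × 371 = 8.377 L/h
At steady state, infusion rate R₀ = Css × CL = 7.59 × 8.377 = 63.58 mg/h

64 mg/h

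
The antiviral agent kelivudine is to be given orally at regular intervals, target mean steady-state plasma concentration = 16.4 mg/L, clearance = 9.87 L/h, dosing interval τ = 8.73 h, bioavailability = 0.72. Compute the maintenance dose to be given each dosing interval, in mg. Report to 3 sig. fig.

At steady state, F × (Dose/τ) = Css × CL.
Dose = Css × CL × τ / F = 16.4 × 9.870 × 8.73 / 0.72 = 1963 mg

1960 mg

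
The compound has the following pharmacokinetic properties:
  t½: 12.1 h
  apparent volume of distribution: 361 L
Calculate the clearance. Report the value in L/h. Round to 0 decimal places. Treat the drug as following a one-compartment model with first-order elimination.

k = ln2 / t½ = 0.693147 / 12.1 = 0.05728 h⁻¹
CL = k × Vd = 0.05728 × 361 = 20.68 L/h

21 L/h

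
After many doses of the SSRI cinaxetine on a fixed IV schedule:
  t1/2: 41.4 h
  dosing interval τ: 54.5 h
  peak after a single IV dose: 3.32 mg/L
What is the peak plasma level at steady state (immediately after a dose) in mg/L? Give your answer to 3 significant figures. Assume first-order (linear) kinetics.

5.55 mg/L

k = ln2 / t½ = 0.693147 / 41.4 = 0.01674 h⁻¹
e^(−kτ) = e^(−0.01674 × 54.5) = 0.4016
Accumulation ratio R = 1 / (1 − e^(−kτ)) = 1 / (1 − 0.4016) = 1.671
Steady-state peak = C₀ × R = 3.32 × 1.671 = 5.548 mg/L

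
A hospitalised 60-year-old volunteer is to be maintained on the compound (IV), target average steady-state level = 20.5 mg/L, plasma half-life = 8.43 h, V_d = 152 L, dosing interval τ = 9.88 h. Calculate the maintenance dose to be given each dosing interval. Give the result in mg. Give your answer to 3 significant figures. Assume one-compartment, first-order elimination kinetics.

k = ln2 / t½ = 0.693147 / 8.43 = 0.08222 h⁻¹
CL = k × Vd = 0.08222 × 152 = 12.50 L/h
At steady state, Dose/τ = Css × CL.
Dose = Css × CL × τ = 20.5 × 12.50 × 9.88 = 2532 mg

2530 mg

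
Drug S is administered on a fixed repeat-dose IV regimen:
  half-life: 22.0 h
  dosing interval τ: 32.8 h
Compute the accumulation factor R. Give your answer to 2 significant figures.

k = ln2 / t½ = 0.693147 / 22.0 = 0.03151 h⁻¹
e^(−kτ) = e^(−0.03151 × 32.8) = 0.3557
Accumulation ratio R = 1 / (1 − e^(−kτ)) = 1 / (1 − 0.3557) = 1.552

1.6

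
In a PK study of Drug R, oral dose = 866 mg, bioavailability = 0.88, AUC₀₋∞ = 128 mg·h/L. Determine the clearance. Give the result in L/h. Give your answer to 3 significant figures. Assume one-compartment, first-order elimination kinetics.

5.95 L/h

CL = F·Dose / AUC = 0.88 × 866 / 128 = 5.954 L/h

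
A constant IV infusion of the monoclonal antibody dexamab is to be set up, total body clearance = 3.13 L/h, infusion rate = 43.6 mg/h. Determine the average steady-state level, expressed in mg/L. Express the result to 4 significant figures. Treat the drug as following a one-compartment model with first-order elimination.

At steady state Css = R₀ / CL = 43.6 / 3.130 = 13.93 mg/L

13.93 mg/L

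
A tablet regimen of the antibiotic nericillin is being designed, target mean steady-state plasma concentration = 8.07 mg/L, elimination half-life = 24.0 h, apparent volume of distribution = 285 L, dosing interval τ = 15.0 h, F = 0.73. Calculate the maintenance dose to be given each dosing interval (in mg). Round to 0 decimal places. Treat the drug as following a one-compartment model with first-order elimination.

k = ln2 / t½ = 0.693147 / 24.0 = 0.02888 h⁻¹
CL = k × Vd = 0.02888 × 285 = 8.231 L/h
At steady state, F × (Dose/τ) = Css × CL.
Dose = Css × CL × τ / F = 8.07 × 8.231 × 15.0 / 0.73 = 1365 mg

1365 mg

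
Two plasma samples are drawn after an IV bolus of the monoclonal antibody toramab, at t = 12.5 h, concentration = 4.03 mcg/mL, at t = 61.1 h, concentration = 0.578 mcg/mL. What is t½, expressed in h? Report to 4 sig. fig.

17.35 h

k = ln(C₁/C₂) / (t₂ − t₁) = ln(4.03/0.578) / (61.1 − 12.5)
  = 1.942 / 48.60 = 0.03996 h⁻¹
t½ = ln2 / k = 0.693147 / 0.03996 = 17.35 h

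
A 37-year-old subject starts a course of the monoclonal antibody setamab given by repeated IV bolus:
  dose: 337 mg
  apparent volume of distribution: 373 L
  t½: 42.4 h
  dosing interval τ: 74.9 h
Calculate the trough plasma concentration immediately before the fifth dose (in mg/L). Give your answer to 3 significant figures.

C₀ per dose = Dose / Vd = 337 / 373 = 0.9035 mg/L
k = ln2 / t½ = 0.693147 / 42.4 = 0.01635 h⁻¹
Fraction remaining after one interval: r = e^(−kτ) = e^(−0.01635 × 74.9) = 0.2939
Before dose 5, 4 doses have been given (aged 1τ, 2τ, 3τ, 4τ).
C_trough = C₀ × (r + r² + … + r^4) = C₀ × r(1−r^4)/(1−r)
        = 0.9035 × 0.2939 × (1 − 0.007461) / (1 − 0.2939) = 0.3733 mg/L

0.373 mg/L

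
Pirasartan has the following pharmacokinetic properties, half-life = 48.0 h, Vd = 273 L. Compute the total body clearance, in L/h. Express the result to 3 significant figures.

3.94 L/h

k = ln2 / t½ = 0.693147 / 48.0 = 0.01444 h⁻¹
CL = k × Vd = 0.01444 × 273 = 3.942 L/h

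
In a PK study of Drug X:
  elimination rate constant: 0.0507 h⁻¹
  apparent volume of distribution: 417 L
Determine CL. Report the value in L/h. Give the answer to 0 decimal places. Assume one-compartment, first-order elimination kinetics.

CL = k × Vd = 0.0507 × 417 = 21.14 L/h

21 L/h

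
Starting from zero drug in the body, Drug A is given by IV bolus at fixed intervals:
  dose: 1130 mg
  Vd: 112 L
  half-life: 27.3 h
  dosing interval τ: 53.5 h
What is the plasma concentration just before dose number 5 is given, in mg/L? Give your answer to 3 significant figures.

C₀ per dose = Dose / Vd = 1130 / 112 = 10.09 mg/L
k = ln2 / t½ = 0.693147 / 27.3 = 0.02539 h⁻¹
Fraction remaining after one interval: r = e^(−kτ) = e^(−0.02539 × 53.5) = 0.2571
Before dose 5, 4 doses have been given (aged 1τ, 2τ, 3τ, 4τ).
C_trough = C₀ × (r + r² + … + r^4) = C₀ × r(1−r^4)/(1−r)
        = 10.09 × 0.2571 × (1 − 0.004369) / (1 − 0.2571) = 3.477 mg/L

3.48 mg/L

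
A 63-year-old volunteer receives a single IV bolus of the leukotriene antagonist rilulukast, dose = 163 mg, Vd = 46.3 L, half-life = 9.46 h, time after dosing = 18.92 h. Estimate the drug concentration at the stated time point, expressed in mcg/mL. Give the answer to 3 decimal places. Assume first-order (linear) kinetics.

0.880 mcg/mL

C₀ = Dose / Vd = 163.0 / 46.3 = 3.521 mg/L
k = ln2 / t½ = 0.693147 / 9.46 = 0.07327 h⁻¹
t / t½ = 18.92 / 9.46 = 2 half-lives
C = C₀ × (1/2)^2 = 3.521 × 0.2500 = 0.8803 mg/L
(0.8803 mg/L = 0.8803 mcg/mL)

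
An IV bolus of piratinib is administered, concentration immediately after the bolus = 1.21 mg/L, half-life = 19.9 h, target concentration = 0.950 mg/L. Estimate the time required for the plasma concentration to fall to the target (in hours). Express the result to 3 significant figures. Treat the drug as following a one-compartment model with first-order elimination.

6.95 h

k = ln2 / t½ = 0.693147 / 19.9 = 0.03483 h⁻¹
t = ln(C₀ / C) / k = ln(1.210 / 0.950) / 0.03483
  = ln(1.274) / 0.03483 = 0.2422 / 0.03483 = 6.954 h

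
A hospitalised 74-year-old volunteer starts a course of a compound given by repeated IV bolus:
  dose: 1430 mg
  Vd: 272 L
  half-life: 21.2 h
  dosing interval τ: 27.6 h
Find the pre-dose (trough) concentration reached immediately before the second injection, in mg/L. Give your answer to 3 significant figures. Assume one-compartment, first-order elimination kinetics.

C₀ per dose = Dose / Vd = 1430 / 272 = 5.257 mg/L
k = ln2 / t½ = 0.693147 / 21.2 = 0.03270 h⁻¹
Fraction remaining after one interval: r = e^(−kτ) = e^(−0.03270 × 27.6) = 0.4055
Before dose 2, 1 dose has been given (aged 1τ).
C_trough = C₀ × r = 5.257 × 0.4055 = 2.132 mg/L

2.13 mg/L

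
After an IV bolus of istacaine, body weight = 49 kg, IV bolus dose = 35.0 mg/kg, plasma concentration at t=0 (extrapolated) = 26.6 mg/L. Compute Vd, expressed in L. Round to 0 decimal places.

64 L

Dose = 35.0 × 49 = 1715 mg
Vd = Dose / C₀ = 1715 / 26.6 = 64.47 L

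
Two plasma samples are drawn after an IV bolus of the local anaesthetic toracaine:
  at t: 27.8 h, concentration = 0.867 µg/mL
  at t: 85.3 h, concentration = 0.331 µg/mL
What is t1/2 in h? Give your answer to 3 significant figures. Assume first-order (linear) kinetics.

k = ln(C₁/C₂) / (t₂ − t₁) = ln(0.867/0.331) / (85.3 − 27.8)
  = 0.9629 / 57.50 = 0.01675 h⁻¹
t½ = ln2 / k = 0.693147 / 0.01675 = 41.38 h

41.4 h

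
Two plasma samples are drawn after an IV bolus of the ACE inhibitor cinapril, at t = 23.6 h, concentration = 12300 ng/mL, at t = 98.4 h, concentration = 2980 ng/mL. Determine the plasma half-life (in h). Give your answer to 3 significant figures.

k = ln(C₁/C₂) / (t₂ − t₁) = ln(12300/2980) / (98.4 − 23.6)
  = 1.418 / 74.80 = 0.01896 h⁻¹
t½ = ln2 / k = 0.693147 / 0.01896 = 36.56 h

36.6 h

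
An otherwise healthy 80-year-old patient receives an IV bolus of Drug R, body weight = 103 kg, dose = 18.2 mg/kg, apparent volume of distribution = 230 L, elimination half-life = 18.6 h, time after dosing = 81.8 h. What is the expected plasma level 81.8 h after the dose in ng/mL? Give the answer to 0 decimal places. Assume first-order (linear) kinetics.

387 ng/mL

Total dose = 18.2 × 103 = 1875 mg
C₀ = Dose / Vd = 1875 / 230 = 8.152 mg/L
k = ln2 / t½ = 0.693147 / 18.6 = 0.03727 h⁻¹
C = C₀ · e^(−k·t) = 8.152 × e^(−0.03727 × 81.8)
  = 8.152 × 0.04742 = 0.3866 mg/L
Convert: 0.3866 mg/L × 1000 = 386.6 ng/mL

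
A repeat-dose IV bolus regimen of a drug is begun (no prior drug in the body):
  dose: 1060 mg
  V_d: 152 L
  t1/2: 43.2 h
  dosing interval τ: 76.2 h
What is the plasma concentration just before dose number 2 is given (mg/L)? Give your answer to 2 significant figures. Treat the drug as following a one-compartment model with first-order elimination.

C₀ per dose = Dose / Vd = 1060 / 152 = 6.974 mg/L
k = ln2 / t½ = 0.693147 / 43.2 = 0.01605 h⁻¹
Fraction remaining after one interval: r = e^(−kτ) = e^(−0.01605 × 76.2) = 0.2943
Before dose 2, 1 dose has been given (aged 1τ).
C_trough = C₀ × r = 6.974 × 0.2943 = 2.052 mg/L

2.1 mg/L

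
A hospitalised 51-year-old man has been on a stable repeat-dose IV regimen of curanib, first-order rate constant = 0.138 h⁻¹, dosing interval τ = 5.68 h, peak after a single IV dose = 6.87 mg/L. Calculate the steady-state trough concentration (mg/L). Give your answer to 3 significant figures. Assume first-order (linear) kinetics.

5.77 mg/L

e^(−kτ) = e^(−0.1380 × 5.68) = 0.4566
Accumulation ratio R = 1 / (1 − e^(−kτ)) = 1 / (1 − 0.4566) = 1.840
Steady-state trough = C₀ × R × e^(−kτ) = 6.87 × 1.840 × 0.4566 = 5.772 mg/L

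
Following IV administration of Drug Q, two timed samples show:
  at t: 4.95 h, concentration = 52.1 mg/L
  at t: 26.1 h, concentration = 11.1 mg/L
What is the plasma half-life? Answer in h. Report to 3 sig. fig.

k = ln(C₁/C₂) / (t₂ − t₁) = ln(52.1/11.1) / (26.1 − 4.95)
  = 1.546 / 21.15 = 0.07310 h⁻¹
t½ = ln2 / k = 0.693147 / 0.07310 = 9.482 h

9.48 h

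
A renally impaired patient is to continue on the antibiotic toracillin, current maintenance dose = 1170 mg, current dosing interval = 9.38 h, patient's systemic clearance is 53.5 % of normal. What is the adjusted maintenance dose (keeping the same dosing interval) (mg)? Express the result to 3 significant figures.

626 mg

To keep the same average steady-state level, dosing rate must scale with clearance.
CL ratio = 53.5 / 100 = 0.5350
New dose (same interval) = 1170 × 0.5350 = 626.0 mg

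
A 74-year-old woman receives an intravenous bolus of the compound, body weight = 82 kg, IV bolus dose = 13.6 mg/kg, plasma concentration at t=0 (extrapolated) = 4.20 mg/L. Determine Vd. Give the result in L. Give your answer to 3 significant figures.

Dose = 13.6 × 82 = 1115 mg
Vd = Dose / C₀ = 1115 / 4.20 = 265.5 L

266 L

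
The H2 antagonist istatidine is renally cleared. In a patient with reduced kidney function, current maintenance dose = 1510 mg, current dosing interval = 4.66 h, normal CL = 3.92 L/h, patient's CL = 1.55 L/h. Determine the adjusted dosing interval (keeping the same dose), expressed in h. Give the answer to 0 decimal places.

To keep the same average steady-state level, dosing rate must scale with clearance.
CL ratio = 1.55 / 3.92 = 0.3954
New interval (same dose) = 4.66 / 0.3954 = 11.79 h

12 h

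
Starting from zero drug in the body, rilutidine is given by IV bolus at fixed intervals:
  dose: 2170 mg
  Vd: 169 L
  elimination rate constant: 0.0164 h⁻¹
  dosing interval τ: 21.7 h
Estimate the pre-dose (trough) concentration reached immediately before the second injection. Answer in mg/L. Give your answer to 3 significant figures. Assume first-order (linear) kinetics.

9.00 mg/L

C₀ per dose = Dose / Vd = 2170 / 169 = 12.84 mg/L
Fraction remaining after one interval: r = e^(−kτ) = e^(−0.01640 × 21.7) = 0.7006
Before dose 2, 1 dose has been given (aged 1τ).
C_trough = C₀ × r = 12.84 × 0.7006 = 8.996 mg/L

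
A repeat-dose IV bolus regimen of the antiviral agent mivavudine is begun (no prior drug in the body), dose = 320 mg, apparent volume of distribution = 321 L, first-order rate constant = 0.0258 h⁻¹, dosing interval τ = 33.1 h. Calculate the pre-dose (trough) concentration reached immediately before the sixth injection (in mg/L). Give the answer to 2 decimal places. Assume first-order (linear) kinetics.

0.73 mg/L

C₀ per dose = Dose / Vd = 320 / 321 = 0.9969 mg/L
Fraction remaining after one interval: r = e^(−kτ) = e^(−0.02580 × 33.1) = 0.4257
Before dose 6, 5 doses have been given (aged 1τ, 2τ, 3τ, 4τ, 5τ).
C_trough = C₀ × (r + r² + … + r^5) = C₀ × r(1−r^5)/(1−r)
        = 0.9969 × 0.4257 × (1 − 0.01398) / (1 − 0.4257) = 0.7286 mg/L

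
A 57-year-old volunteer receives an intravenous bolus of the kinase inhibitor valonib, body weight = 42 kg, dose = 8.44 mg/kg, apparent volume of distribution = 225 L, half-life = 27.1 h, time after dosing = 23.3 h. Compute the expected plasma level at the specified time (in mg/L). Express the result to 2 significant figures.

Total dose = 8.44 × 42 = 354.5 mg
C₀ = Dose / Vd = 354.5 / 225 = 1.576 mg/L
k = ln2 / t½ = 0.693147 / 27.1 = 0.02558 h⁻¹
C = C₀ · e^(−k·t) = 1.576 × e^(−0.02558 × 23.3)
  = 1.576 × 0.5510 = 0.8684 mg/L

0.87 mg/L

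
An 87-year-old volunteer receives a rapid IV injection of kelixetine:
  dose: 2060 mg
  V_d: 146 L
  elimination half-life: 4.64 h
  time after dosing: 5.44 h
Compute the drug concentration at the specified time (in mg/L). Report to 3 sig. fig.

6.26 mg/L

C₀ = Dose / Vd = 2060 / 146 = 14.11 mg/L
k = ln2 / t½ = 0.693147 / 4.64 = 0.1494 h⁻¹
C = C₀ · e^(−k·t) = 14.11 × e^(−0.1494 × 5.44)
  = 14.11 × 0.4436 = 6.259 mg/L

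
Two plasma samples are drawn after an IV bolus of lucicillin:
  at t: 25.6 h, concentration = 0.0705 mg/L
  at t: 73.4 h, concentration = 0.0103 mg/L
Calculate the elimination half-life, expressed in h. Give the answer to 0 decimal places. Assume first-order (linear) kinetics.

k = ln(C₁/C₂) / (t₂ − t₁) = ln(0.0705/0.0103) / (73.4 − 25.6)
  = 1.923 / 47.80 = 0.04023 h⁻¹
t½ = ln2 / k = 0.693147 / 0.04023 = 17.23 h

17 h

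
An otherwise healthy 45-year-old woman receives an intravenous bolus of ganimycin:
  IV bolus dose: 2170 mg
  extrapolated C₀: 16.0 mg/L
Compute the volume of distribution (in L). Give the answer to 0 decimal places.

Vd = Dose / C₀ = 2170 / 16.0 = 135.6 L

136 L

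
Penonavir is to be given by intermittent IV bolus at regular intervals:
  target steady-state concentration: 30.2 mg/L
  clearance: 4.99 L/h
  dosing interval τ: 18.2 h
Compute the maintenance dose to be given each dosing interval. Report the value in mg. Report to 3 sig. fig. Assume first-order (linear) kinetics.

At steady state, Dose/τ = Css × CL.
Dose = Css × CL × τ = 30.2 × 4.990 × 18.2 = 2743 mg

2740 mg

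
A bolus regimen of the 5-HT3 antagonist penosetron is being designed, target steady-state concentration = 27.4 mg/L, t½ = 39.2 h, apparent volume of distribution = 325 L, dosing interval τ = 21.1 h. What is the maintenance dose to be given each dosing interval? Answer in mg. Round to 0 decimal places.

3322 mg

k = ln2 / t½ = 0.693147 / 39.2 = 0.01768 h⁻¹
CL = k × Vd = 0.01768 × 325 = 5.746 L/h
At steady state, Dose/τ = Css × CL.
Dose = Css × CL × τ = 27.4 × 5.746 × 21.1 = 3322 mg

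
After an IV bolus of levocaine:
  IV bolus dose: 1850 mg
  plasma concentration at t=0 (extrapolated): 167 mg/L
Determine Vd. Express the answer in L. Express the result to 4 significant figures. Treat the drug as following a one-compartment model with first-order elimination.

Vd = Dose / C₀ = 1850 / 167 = 11.08 L

11.08 L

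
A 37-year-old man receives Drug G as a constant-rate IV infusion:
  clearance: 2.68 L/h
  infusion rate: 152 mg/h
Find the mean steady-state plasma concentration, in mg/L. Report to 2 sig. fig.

At steady state Css = R₀ / CL = 152 / 2.680 = 56.72 mg/L

57 mg/L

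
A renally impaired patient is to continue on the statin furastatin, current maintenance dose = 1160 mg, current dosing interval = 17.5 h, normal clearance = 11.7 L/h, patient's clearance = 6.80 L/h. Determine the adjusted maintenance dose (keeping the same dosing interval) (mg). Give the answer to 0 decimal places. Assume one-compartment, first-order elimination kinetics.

674 mg

To keep the same average steady-state level, dosing rate must scale with clearance.
CL ratio = 6.80 / 11.7 = 0.5812
New dose (same interval) = 1160 × 0.5812 = 674.2 mg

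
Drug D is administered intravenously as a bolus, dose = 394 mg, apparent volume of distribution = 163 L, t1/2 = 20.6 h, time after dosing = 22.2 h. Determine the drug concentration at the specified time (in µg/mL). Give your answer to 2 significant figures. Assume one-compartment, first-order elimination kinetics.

1.1 µg/mL

C₀ = Dose / Vd = 394.0 / 163 = 2.417 mg/L
k = ln2 / t½ = 0.693147 / 20.6 = 0.03365 h⁻¹
C = C₀ · e^(−k·t) = 2.417 × e^(−0.03365 × 22.2)
  = 2.417 × 0.4738 = 1.145 mg/L
(1.145 mg/L = 1.145 µg/mL)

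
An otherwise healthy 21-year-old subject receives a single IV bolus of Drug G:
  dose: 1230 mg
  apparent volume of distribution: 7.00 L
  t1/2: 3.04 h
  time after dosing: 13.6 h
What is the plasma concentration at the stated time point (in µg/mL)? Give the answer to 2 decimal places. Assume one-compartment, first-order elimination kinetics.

C₀ = Dose / Vd = 1230 / 7.00 = 175.7 mg/L
k = ln2 / t½ = 0.693147 / 3.04 = 0.2280 h⁻¹
C = C₀ · e^(−k·t) = 175.7 × e^(−0.2280 × 13.6)
  = 175.7 × 0.04501 = 7.908 mg/L
(7.908 mg/L = 7.908 µg/mL)

7.91 µg/mL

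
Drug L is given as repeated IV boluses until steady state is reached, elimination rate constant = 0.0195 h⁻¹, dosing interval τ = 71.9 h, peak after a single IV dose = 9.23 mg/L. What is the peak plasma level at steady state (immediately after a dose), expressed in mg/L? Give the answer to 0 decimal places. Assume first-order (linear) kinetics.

e^(−kτ) = e^(−0.01950 × 71.9) = 0.2461
Accumulation ratio R = 1 / (1 − e^(−kτ)) = 1 / (1 − 0.2461) = 1.326
Steady-state peak = C₀ × R = 9.23 × 1.326 = 12.24 mg/L

12 mg/L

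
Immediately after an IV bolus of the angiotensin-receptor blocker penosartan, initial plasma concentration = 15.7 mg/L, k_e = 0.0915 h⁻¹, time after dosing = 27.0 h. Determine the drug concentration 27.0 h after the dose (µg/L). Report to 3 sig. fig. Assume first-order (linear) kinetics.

C = C₀ · e^(−k·t) = 15.70 × e^(−0.09150 × 27.0)
  = 15.70 × 0.08454 = 1.327 mg/L
Convert: 1.327 mg/L × 1000 = 1327 µg/L

1330 µg/L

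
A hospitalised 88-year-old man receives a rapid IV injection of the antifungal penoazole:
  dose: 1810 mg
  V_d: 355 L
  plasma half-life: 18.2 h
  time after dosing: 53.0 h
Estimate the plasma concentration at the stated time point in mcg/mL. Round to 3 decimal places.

0.677 mcg/mL

C₀ = Dose / Vd = 1810 / 355 = 5.099 mg/L
k = ln2 / t½ = 0.693147 / 18.2 = 0.03809 h⁻¹
C = C₀ · e^(−k·t) = 5.099 × e^(−0.03809 × 53.0)
  = 5.099 × 0.1328 = 0.6771 mg/L
(0.6771 mg/L = 0.6771 mcg/mL)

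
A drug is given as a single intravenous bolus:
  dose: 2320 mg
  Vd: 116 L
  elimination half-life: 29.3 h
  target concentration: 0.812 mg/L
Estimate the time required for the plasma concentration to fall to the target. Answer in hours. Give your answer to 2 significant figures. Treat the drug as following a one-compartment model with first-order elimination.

140 h

C₀ = Dose / Vd = 2320 / 116 = 20.00 mg/L
k = ln2 / t½ = 0.693147 / 29.3 = 0.02366 h⁻¹
t = ln(C₀ / C) / k = ln(20.00 / 0.812) / 0.02366
  = ln(24.63) / 0.02366 = 3.204 / 0.02366 = 135.4 h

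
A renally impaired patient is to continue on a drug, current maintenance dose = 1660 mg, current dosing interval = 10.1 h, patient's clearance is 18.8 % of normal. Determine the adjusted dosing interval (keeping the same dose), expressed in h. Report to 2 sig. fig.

To keep the same average steady-state level, dosing rate must scale with clearance.
CL ratio = 18.8 / 100 = 0.1880
New interval (same dose) = 10.1 / 0.1880 = 53.72 h

54 h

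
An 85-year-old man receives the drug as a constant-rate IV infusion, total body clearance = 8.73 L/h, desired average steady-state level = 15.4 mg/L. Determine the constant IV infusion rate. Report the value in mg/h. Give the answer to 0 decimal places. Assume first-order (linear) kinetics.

At steady state, infusion rate R₀ = Css × CL = 15.4 × 8.730 = 134.4 mg/h

134 mg/h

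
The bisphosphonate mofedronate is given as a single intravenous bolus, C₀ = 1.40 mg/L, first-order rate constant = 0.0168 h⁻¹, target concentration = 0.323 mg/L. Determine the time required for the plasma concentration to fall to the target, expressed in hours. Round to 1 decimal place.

87.3 h

t = ln(C₀ / C) / k = ln(1.400 / 0.323) / 0.01680
  = ln(4.334) / 0.01680 = 1.466 / 0.01680 = 87.26 h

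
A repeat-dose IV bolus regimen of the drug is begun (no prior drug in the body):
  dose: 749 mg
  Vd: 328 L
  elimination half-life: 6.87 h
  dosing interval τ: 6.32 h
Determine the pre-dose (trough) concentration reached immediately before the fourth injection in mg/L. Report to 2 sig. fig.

2.2 mg/L

C₀ per dose = Dose / Vd = 749 / 328 = 2.284 mg/L
k = ln2 / t½ = 0.693147 / 6.87 = 0.1009 h⁻¹
Fraction remaining after one interval: r = e^(−kτ) = e^(−0.1009 × 6.32) = 0.5285
Before dose 4, 3 doses have been given (aged 1τ, 2τ, 3τ).
C_trough = C₀ × (r + r² + … + r^3) = C₀ × r(1−r^3)/(1−r)
        = 2.284 × 0.5285 × (1 − 0.1476) / (1 − 0.5285) = 2.182 mg/L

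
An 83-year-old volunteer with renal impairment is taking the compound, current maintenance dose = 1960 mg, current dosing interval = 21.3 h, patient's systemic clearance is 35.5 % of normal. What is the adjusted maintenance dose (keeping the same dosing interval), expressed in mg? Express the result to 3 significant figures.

696 mg

To keep the same average steady-state level, dosing rate must scale with clearance.
CL ratio = 35.5 / 100 = 0.3550
New dose (same interval) = 1960 × 0.3550 = 695.8 mg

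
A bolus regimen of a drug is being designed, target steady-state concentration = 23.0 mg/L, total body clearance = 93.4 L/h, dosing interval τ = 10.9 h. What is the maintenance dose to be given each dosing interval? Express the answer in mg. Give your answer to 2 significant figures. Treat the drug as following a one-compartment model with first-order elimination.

At steady state, Dose/τ = Css × CL.
Dose = Css × CL × τ = 23.0 × 93.40 × 10.9 = 23420 mg

23000 mg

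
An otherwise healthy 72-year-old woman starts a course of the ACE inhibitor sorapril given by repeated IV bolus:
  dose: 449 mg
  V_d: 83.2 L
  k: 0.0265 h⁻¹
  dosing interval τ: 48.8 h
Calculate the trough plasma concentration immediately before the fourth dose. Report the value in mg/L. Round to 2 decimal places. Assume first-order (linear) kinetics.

2.00 mg/L

C₀ per dose = Dose / Vd = 449 / 83.2 = 5.397 mg/L
Fraction remaining after one interval: r = e^(−kτ) = e^(−0.02650 × 48.8) = 0.2744
Before dose 4, 3 doses have been given (aged 1τ, 2τ, 3τ).
C_trough = C₀ × (r + r² + … + r^3) = C₀ × r(1−r^3)/(1−r)
        = 5.397 × 0.2744 × (1 − 0.02066) / (1 − 0.2744) = 1.999 mg/L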